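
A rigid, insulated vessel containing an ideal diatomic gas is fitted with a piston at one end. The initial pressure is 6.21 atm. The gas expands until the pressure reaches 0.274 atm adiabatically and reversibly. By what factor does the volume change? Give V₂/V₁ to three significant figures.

V₂/V₁ ≈ 9.29

From PV^γ = const, V₂/V₁ = (P₁/P₂)^(1/γ).
For a diatomic ideal gas γ = 7/5.
V₂/V₁ = (6.21/0.274)^(5/7) = 9.292.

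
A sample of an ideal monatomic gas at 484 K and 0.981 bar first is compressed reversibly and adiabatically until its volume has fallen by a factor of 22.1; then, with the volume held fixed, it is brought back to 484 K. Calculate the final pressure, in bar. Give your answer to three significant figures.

P₃ ≈ 21.7 bar

For a monatomic ideal gas γ = 5/3.
Adiabatic step (PV^γ = const): P₂ = 0.981×22.1^(5/3) = 170.7 bar; T₂ = 484×22.1^(2/3) = 3812 K.
Isochoric: P₃ = P₂(T₃/T₂) = 170.7 × (484/3812) = 21.68 bar.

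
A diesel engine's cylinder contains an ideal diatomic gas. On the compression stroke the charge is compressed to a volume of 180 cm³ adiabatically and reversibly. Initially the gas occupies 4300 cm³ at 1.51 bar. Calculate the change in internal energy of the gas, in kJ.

γ = 7/5 for a diatomic ideal gas.
P₂ = P₁(V₁/V₂)^γ = 1.51×(4300/180)^(7/5) = 128.4 bar.
For a reversible adiabat, W_by_gas = (P₁V₁ − P₂V₂)/(γ−1).
W_by = (151000×0.0043 − 1.284×10^7×0.00018) / (2/5) = -4153 J.
Q = 0 ⇒ ΔU = −W_by = 4153 J.

ΔU ≈ 4.15 kJ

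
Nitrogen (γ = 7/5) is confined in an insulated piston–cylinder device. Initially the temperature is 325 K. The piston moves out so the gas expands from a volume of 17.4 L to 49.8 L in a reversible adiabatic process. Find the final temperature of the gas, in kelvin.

T₂ ≈ 213 K

For a reversible adiabat TV^(γ−1) is constant, so T₂ = T₁ (V₁/V₂)^(γ−1).
T₂ = 325 × (17.4/49.8)^(2/5) = 213.4 K.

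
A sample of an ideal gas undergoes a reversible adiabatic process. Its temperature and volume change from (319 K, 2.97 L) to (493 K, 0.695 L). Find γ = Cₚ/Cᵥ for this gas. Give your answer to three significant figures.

γ ≈ 1.30

TV^(γ−1) = const ⇒ γ − 1 = ln(T₂/T₁) / ln(V₁/V₂).
γ = 1 + ln(493/319) / ln(2.97/0.695) = 1.3.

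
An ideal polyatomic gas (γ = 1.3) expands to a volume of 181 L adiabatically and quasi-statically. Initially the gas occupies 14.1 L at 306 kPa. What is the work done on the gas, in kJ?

P₂ = P₁(V₁/V₂)^γ = 306×(14.1/181)^(1.3) = 11.08 kPa.
For a reversible adiabat, W_by_gas = (P₁V₁ − P₂V₂)/(γ−1).
W_by = (306000×0.0141 − 11080×0.181) / (0.3) = 7694 J.
W_on_gas = −W_by = -7694 J.

W ≈ -7.69 kJ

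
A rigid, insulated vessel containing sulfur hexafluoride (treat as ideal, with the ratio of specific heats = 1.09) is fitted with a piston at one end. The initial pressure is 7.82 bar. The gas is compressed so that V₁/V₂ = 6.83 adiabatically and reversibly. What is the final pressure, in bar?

Since PV^γ is constant along a reversible adiabat, P₂ = P₁ (V₁/V₂)^γ.
P₂ = 7.82 × 6.83^(1.09) = 63.49 bar.

P₂ ≈ 63.5 bar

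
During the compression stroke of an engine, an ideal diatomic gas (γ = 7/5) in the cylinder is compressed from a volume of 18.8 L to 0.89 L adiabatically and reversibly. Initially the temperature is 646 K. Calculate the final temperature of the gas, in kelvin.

Adiabatic: T₁V₁^(γ−1) = T₂V₂^(γ−1) ⇒ T₂ = T₁ (V₁/V₂)^(γ−1).
T₂ = 646 × (18.8/0.89)^(2/5) = 2188 K.

T₂ ≈ 2190 K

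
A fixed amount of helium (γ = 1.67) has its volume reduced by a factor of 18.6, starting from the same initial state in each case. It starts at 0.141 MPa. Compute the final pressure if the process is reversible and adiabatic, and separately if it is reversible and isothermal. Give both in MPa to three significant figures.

Isothermal: P₂ = P₁(V₁/V₂) = 0.141×18.6 = 2.623 MPa.
Adiabatic: P₂ = P₁(V₁/V₂)^γ = 0.141×18.6^(1.67) = 18.59 MPa.

adiabatic: 18.6 MPa; isothermal: 2.62 MPa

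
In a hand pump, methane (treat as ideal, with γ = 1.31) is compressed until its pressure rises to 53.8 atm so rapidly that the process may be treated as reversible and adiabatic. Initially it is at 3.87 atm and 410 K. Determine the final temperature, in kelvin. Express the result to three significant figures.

T₂ ≈ 764 K

Along an adiabat T P^((1−γ)/γ) is constant, so T₂ = T₁ (P₂/P₁)^((γ−1)/γ).
T₂ = 410 × (53.8/3.87)^(0.237) = 764.3 K.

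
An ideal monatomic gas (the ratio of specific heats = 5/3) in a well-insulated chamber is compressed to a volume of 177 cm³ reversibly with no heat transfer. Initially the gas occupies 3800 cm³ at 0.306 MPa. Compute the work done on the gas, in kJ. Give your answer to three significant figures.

W ≈ 11.7 kJ

P₂ = P₁(V₁/V₂)^γ = 0.306×(3800/177)^(5/3) = 50.75 MPa.
For a reversible adiabat, W_by_gas = (P₁V₁ − P₂V₂)/(γ−1).
W_by = (306000×0.0038 − 5.075×10^7×0.000177) / (2/3) = -11730 J.
W_on_gas = −W_by = 11730 J.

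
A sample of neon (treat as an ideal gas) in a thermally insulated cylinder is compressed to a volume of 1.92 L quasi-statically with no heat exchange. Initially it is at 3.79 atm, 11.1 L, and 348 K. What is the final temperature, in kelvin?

Adiabatic: T₁V₁^(γ−1) = T₂V₂^(γ−1) ⇒ T₂ = T₁ (V₁/V₂)^(γ−1).
γ = 5/3 for a monatomic ideal gas.
T₂ = 348 × (11.1/1.92)^(2/3) = 1121 K.

T₂ ≈ 1120 K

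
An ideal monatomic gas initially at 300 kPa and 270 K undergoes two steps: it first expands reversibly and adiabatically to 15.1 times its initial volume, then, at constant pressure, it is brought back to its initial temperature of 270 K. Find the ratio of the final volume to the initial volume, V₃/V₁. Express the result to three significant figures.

For a monatomic ideal gas γ = 5/3.
Adiabatic step: V₂/V₁ = 15.1; T₂ = T₁·(1/15.1)^(2/3) = 44.2 K.
Isobaric step: V₃/V₂ = T₃/T₂ = 270/44.2.
V₃/V₁ = (V₂/V₁)(V₃/V₂) = 15.1 × (270/44.2) = 92.25.

V₃/V₁ ≈ 92.2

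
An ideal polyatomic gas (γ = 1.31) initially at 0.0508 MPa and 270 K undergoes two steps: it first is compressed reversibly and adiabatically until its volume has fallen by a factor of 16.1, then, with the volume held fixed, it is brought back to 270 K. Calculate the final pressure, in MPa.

Adiabatic step (PV^γ = const): P₂ = 0.0508×16.1^(1.31) = 1.936 MPa; T₂ = 270×16.1^(0.31) = 639 K.
Isochoric: P₃ = P₂(T₃/T₂) = 1.936 × (270/639) = 0.8179 MPa.

P₃ ≈ 0.818 MPa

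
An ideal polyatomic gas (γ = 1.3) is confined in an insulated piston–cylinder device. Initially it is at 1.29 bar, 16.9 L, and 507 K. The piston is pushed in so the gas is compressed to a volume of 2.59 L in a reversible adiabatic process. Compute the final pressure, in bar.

Since PV^γ is constant along a reversible adiabat, P₂ = P₁ (V₁/V₂)^γ.
P₂ = 1.29 × (16.9/2.59)^(1.3) = 14.78 bar.

P₂ ≈ 14.8 bar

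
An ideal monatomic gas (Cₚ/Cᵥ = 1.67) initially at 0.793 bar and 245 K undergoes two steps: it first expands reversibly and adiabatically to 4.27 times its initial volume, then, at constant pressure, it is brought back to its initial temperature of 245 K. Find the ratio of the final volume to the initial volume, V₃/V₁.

Adiabatic step: V₂/V₁ = 4.27; T₂ = T₁·(1/4.27)^(0.67) = 92.64 K.
Isobaric step: V₃/V₂ = T₃/T₂ = 245/92.64.
V₃/V₁ = (V₂/V₁)(V₃/V₂) = 4.27 × (245/92.64) = 11.29.

V₃/V₁ ≈ 11.3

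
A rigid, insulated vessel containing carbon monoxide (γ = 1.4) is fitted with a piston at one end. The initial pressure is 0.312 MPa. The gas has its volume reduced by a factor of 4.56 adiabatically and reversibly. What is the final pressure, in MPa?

P₂ ≈ 2.61 MPa

Since PV^γ is constant along a reversible adiabat, P₂ = P₁ (V₁/V₂)^γ.
P₂ = 0.312 × 4.56^(1.4) = 2.61 MPa.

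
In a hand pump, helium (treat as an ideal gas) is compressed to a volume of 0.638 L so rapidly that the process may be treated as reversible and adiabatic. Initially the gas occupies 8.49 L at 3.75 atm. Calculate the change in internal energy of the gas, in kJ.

γ = 5/3 for a monatomic ideal gas.
P₂ = P₁(V₁/V₂)^γ = 3.75×(8.49/0.638)^(5/3) = 280.2 atm.
For a reversible adiabat, W_by_gas = (P₁V₁ − P₂V₂)/(γ−1).
W_by = (380000×0.00849 − 2.839×10^7×0.000638) / (2/3) = -22330 J.
Q = 0 ⇒ ΔU = −W_by = 22330 J.

ΔU ≈ 22.3 kJ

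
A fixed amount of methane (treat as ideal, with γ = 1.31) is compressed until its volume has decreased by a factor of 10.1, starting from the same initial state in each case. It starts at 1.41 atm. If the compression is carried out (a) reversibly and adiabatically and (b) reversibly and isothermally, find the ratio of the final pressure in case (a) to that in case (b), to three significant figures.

Isothermal: P_b = P₁(V₁/V₂) = 1.41×10.1.
Adiabatic: P_a = P₁(V₁/V₂)^γ = 1.41×10.1^(1.31).
P_a/P_b = (V₁/V₂)^(γ−1) = 10.1^(0.31) = 2.048.

P_adiabatic / P_isothermal ≈ 2.05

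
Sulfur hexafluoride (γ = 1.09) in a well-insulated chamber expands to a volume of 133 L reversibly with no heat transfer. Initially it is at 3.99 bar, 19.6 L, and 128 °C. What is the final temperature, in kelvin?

For a reversible adiabat TV^(γ−1) is constant, so T₂ = T₁ (V₁/V₂)^(γ−1).
T₁ = 128 °C = 401.1 K.
T₂ = 401.1 × (19.6/133)^(0.09) = 337.6 K.

T₂ ≈ 338 K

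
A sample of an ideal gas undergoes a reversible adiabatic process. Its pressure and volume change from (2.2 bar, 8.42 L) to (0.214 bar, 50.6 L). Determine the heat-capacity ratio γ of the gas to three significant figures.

γ ≈ 1.30

PV^γ = const ⇒ γ = ln(P₂/P₁) / ln(V₁/V₂).
γ = ln(0.214/2.2) / ln(8.42/50.6) = 1.299.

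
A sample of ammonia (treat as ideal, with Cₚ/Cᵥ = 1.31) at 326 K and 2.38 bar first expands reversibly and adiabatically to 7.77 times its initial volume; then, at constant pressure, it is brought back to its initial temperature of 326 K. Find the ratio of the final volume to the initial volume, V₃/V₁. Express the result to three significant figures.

V₃/V₁ ≈ 14.7

Adiabatic step: V₂/V₁ = 7.77; T₂ = T₁·(1/7.77)^(0.31) = 172.7 K.
Isobaric step: V₃/V₂ = T₃/T₂ = 326/172.7.
V₃/V₁ = (V₂/V₁)(V₃/V₂) = 7.77 × (326/172.7) = 14.67.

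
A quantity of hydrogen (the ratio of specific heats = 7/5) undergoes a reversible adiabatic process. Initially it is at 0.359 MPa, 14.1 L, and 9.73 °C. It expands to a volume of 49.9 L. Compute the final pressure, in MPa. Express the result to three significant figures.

P₂ ≈ 0.0612 MPa

Adiabatic: P₁V₁^γ = P₂V₂^γ ⇒ P₂ = P₁ (V₁/V₂)^γ.
P₂ = 0.359 × (14.1/49.9)^(7/5) = 0.06119 MPa.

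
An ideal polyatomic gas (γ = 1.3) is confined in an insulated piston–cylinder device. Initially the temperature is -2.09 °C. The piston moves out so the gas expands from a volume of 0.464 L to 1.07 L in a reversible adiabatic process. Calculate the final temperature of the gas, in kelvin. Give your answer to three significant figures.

Adiabatic: T₁V₁^(γ−1) = T₂V₂^(γ−1) ⇒ T₂ = T₁ (V₁/V₂)^(γ−1).
T₁ = -2.09 °C = 271.1 K.
T₂ = 271.1 × (0.464/1.07)^(0.3) = 211 K.

T₂ ≈ 211 K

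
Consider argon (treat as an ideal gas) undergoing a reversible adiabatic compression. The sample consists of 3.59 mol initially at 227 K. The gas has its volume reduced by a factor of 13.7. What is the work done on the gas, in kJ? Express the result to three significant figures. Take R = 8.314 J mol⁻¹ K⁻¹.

W ≈ 48.0 kJ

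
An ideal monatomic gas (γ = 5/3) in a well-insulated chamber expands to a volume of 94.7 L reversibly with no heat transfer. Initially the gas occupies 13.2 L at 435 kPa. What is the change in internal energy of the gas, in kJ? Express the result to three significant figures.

P₂ = P₁(V₁/V₂)^γ = 435×(13.2/94.7)^(5/3) = 16.3 kPa.
For a reversible adiabat, W_by_gas = (P₁V₁ − P₂V₂)/(γ−1).
W_by = (435000×0.0132 − 16300×0.0947) / (2/3) = 6298 J.
Q = 0 ⇒ ΔU = −W_by = -6298 J.

ΔU ≈ -6.30 kJ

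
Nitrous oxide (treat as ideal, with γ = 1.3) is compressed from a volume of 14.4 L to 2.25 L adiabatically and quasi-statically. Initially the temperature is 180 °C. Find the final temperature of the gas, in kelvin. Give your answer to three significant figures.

T₂ ≈ 791 K

Adiabatic: T₁V₁^(γ−1) = T₂V₂^(γ−1) ⇒ T₂ = T₁ (V₁/V₂)^(γ−1).
T₁ = 180 °C = 453.1 K.
T₂ = 453.1 × (14.4/2.25)^(0.3) = 790.9 K.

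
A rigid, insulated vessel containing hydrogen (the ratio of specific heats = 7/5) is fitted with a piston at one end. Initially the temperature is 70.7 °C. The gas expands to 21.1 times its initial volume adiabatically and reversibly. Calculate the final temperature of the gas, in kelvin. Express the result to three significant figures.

T₂ ≈ 102 K

For a reversible adiabat TV^(γ−1) is constant, so T₂ = T₁ (V₁/V₂)^(γ−1).
T₁ = 70.7 °C = 343.8 K.
T₂ = 343.8 × (1/21.1)^(2/5) = 101.5 K.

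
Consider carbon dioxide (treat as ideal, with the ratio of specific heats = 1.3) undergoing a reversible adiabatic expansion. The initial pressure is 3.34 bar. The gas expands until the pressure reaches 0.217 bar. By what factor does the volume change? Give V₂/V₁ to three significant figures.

V₂/V₁ ≈ 8.19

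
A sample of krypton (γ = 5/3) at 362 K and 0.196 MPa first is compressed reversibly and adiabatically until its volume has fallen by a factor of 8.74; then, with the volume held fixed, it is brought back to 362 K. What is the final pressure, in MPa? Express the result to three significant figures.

P₃ ≈ 1.71 MPa

Adiabatic step (PV^γ = const): P₂ = 0.196×8.74^(5/3) = 7.268 MPa; T₂ = 362×8.74^(2/3) = 1536 K.
Isochoric: P₃ = P₂(T₃/T₂) = 7.268 × (362/1536) = 1.713 MPa.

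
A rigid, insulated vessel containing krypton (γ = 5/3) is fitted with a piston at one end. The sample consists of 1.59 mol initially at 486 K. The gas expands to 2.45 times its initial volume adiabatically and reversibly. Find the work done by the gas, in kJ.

Adiabatic: T₁V₁^(γ−1) = T₂V₂^(γ−1) ⇒ T₂ = T₁ (V₁/V₂)^(γ−1).
T₂ = 486 × (1/2.45)^(2/3) = 267.4 K.
Q = 0, so ΔU = W_on_gas = nCᵥΔT with Cᵥ = R/(γ−1) = 12.47 J/(mol·K).
ΔU = 1.59 × 12.47 × (267.4 − 486) = -4334 J.
Work done by the gas = −ΔU = 4334 J.

W ≈ 4.33 kJ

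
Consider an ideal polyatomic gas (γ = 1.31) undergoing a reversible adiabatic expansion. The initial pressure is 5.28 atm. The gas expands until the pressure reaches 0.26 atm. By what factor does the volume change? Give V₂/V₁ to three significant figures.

From PV^γ = const, V₂/V₁ = (P₁/P₂)^(1/γ).
V₂/V₁ = (5.28/0.26)^(0.763) = 9.959.

V₂/V₁ ≈ 9.96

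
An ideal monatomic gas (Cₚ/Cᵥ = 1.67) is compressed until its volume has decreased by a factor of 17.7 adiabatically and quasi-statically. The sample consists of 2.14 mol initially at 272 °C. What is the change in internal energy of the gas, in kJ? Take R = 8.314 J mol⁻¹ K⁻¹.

ΔU ≈ 84.8 kJ

For a reversible adiabat TV^(γ−1) is constant, so T₂ = T₁ (V₁/V₂)^(γ−1).
T₁ = 272 °C = 545.1 K.
T₂ = 545.1 × 17.7^(0.67) = 3738 K.
Q = 0, so ΔU = W_on_gas = nCᵥΔT with Cᵥ = R/(γ−1) = 12.41 J/(mol·K).
ΔU = 2.14 × 12.41 × (3738 − 545.1) = 84790 J.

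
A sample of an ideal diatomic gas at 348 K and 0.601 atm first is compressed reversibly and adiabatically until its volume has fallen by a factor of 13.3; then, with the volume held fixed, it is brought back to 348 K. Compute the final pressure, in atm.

P₃ ≈ 7.99 atm

For a diatomic ideal gas γ = 7/5.
Adiabatic step (PV^γ = const): P₂ = 0.601×13.3^(7/5) = 22.5 atm; T₂ = 348×13.3^(2/5) = 979.8 K.
Isochoric: P₃ = P₂(T₃/T₂) = 22.5 × (348/979.8) = 7.993 atm.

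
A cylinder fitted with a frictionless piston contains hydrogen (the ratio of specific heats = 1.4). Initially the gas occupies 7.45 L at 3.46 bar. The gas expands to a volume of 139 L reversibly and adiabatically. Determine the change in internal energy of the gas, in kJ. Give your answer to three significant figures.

ΔU ≈ -4.45 kJ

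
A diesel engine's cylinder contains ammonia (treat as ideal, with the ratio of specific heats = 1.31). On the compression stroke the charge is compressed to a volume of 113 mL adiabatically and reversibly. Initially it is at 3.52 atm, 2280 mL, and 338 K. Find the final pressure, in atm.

P₂ ≈ 180 atm

Adiabatic: P₁V₁^γ = P₂V₂^γ ⇒ P₂ = P₁ (V₁/V₂)^γ.
P₂ = 3.52 × (2280/113)^(1.31) = 180.3 atm.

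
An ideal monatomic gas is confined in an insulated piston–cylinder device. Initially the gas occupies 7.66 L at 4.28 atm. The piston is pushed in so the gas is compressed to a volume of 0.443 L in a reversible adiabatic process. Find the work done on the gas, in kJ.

W ≈ 28.3 kJ

γ = 5/3 for a monatomic ideal gas.
P₂ = P₁(V₁/V₂)^γ = 4.28×(7.66/0.443)^(5/3) = 494.9 atm.
For a reversible adiabat, W_by_gas = (P₁V₁ − P₂V₂)/(γ−1).
W_by = (433700×0.00766 − 5.014×10^7×0.000443) / (2/3) = -28340 J.
W_on_gas = −W_by = 28340 J.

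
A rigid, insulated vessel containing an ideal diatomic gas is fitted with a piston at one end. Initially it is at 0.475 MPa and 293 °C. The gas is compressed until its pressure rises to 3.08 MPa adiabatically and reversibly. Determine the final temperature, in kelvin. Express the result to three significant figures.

T₂ ≈ 966 K

Adiabatic: T₂/T₁ = (P₂/P₁)^((γ−1)/γ).
For a diatomic ideal gas γ = 7/5, so (γ−1)/γ = 2/7.
T₁ = 293 °C = 566.1 K.
T₂ = 566.1 × (3.08/0.475)^(2/7) = 965.8 K.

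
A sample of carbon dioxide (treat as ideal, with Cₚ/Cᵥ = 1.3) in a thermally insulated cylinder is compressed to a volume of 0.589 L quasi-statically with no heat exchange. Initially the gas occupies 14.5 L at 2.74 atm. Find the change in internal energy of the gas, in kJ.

ΔU ≈ 21.7 kJ

P₂ = P₁(V₁/V₂)^γ = 2.74×(14.5/0.589)^(1.3) = 176.4 atm.
For a reversible adiabat, W_by_gas = (P₁V₁ − P₂V₂)/(γ−1).
W_by = (277600×0.0145 − 1.787×10^7×0.000589) / (0.3) = -21660 J.
Q = 0 ⇒ ΔU = −W_by = 21660 J.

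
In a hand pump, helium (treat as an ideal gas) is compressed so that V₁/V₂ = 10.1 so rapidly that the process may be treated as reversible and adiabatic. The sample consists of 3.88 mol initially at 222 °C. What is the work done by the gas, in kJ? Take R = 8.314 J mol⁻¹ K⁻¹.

Adiabatic: T₁V₁^(γ−1) = T₂V₂^(γ−1) ⇒ T₂ = T₁ (V₁/V₂)^(γ−1).
γ = 5/3 for a monatomic ideal gas, so γ−1 = 2/3.
T₁ = 222 °C = 495.1 K.
T₂ = 495.1 × 10.1^(2/3) = 2314 K.
Q = 0, so ΔU = W_on_gas = nCᵥΔT with Cᵥ = R/(γ−1) = 12.47 J/(mol·K).
ΔU = 3.88 × 12.47 × (2314 − 495.1) = 87990 J.
Work done by the gas = −ΔU = -87990 J.

W ≈ -88.0 kJ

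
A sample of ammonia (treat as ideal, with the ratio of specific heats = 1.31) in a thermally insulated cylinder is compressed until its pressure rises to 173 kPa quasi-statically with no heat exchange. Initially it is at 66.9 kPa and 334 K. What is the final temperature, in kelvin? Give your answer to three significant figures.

Along an adiabat T P^((1−γ)/γ) is constant, so T₂ = T₁ (P₂/P₁)^((γ−1)/γ).
T₂ = 334 × (173/66.9)^(0.237) = 418.2 K.

T₂ ≈ 418 K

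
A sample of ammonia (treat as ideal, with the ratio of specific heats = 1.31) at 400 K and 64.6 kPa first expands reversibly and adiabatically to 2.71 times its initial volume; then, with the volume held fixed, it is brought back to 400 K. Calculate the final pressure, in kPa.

Adiabatic step (PV^γ = const): P₂ = 64.6×(1/2.71)^(1.31) = 17.5 kPa; T₂ = 400×(1/2.71)^(0.31) = 293.7 K.
Isochoric: P₃ = P₂(T₃/T₂) = 17.5 × (400/293.7) = 23.84 kPa.

P₃ ≈ 23.8 kPa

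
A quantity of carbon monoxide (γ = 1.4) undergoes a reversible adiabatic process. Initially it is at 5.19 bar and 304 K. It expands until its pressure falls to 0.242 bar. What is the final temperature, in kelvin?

T₂ ≈ 127 K

Adiabatic: T₂/T₁ = (P₂/P₁)^((γ−1)/γ).
T₂ = 304 × (0.242/5.19)^(0.286) = 126.6 K.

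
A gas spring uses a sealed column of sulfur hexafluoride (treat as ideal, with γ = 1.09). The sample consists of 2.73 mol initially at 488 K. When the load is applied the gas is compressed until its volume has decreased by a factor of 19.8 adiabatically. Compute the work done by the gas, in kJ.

W ≈ -37.9 kJ

For a reversible adiabat TV^(γ−1) is constant, so T₂ = T₁ (V₁/V₂)^(γ−1).
T₂ = 488 × 19.8^(0.09) = 638.4 K.
Q = 0, so ΔU = W_on_gas = nCᵥΔT with Cᵥ = R/(γ−1) = 92.38 J/(mol·K).
ΔU = 2.73 × 92.38 × (638.4 − 488) = 37940 J.
Work done by the gas = −ΔU = -37940 J.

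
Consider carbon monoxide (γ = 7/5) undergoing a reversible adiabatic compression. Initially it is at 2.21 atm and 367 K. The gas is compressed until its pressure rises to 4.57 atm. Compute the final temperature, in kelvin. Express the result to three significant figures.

Adiabatic: T₂/T₁ = (P₂/P₁)^((γ−1)/γ).
T₂ = 367 × (4.57/2.21)^(2/7) = 451.7 K.

T₂ ≈ 452 K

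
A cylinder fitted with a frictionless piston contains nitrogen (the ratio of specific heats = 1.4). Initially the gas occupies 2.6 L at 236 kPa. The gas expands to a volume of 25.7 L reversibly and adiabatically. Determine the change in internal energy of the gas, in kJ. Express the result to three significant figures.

P₂ = P₁(V₁/V₂)^γ = 236×(2.6/25.7)^(1.4) = 9.549 kPa.
For a reversible adiabat, W_by_gas = (P₁V₁ − P₂V₂)/(γ−1).
W_by = (236000×0.0026 − 9549×0.0257) / (0.4) = 920.5 J.
Q = 0 ⇒ ΔU = −W_by = -920.5 J.

ΔU ≈ -0.920 kJ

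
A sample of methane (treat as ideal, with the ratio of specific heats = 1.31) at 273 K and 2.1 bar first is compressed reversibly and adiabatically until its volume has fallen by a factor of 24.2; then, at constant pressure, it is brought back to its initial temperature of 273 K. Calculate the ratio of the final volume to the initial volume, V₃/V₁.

Adiabatic step: V₂/V₁ = 0.04132; T₂ = T₁·24.2^(0.31) = 733.1 K.
Isobaric step: V₃/V₂ = T₃/T₂ = 273/733.1.
V₃/V₁ = (V₂/V₁)(V₃/V₂) = 0.04132 × (273/733.1) = 0.01539.

V₃/V₁ ≈ 0.0154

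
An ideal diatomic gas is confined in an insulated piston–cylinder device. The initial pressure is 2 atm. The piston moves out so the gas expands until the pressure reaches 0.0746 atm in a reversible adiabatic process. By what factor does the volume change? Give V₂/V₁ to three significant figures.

V₂/V₁ ≈ 10.5

From PV^γ = const, V₂/V₁ = (P₁/P₂)^(1/γ).
For a diatomic ideal gas γ = 7/5.
V₂/V₁ = (2/0.0746)^(5/7) = 10.48.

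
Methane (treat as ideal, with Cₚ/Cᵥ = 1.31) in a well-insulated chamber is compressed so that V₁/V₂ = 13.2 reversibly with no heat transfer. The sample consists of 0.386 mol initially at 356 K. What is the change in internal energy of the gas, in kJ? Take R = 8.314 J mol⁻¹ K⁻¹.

Adiabatic: T₁V₁^(γ−1) = T₂V₂^(γ−1) ⇒ T₂ = T₁ (V₁/V₂)^(γ−1).
T₂ = 356 × 13.2^(0.31) = 792.2 K.
Q = 0, so ΔU = W_on_gas = nCᵥΔT with Cᵥ = R/(γ−1) = 26.82 J/(mol·K).
ΔU = 0.386 × 26.82 × (792.2 − 356) = 4516 J.

ΔU ≈ 4.52 kJ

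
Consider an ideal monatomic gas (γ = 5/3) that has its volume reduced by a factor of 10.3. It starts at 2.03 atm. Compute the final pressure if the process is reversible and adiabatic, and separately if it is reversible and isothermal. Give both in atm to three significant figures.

Isothermal: P₂ = P₁(V₁/V₂) = 2.03×10.3 = 20.91 atm.
Adiabatic: P₂ = P₁(V₁/V₂)^γ = 2.03×10.3^(5/3) = 98.98 atm.

adiabatic: 99.0 atm; isothermal: 20.9 atm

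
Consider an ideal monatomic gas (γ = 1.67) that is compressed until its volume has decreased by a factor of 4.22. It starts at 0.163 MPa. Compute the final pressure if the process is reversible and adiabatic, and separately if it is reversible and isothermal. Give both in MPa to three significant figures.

Isothermal: P₂ = P₁(V₁/V₂) = 0.163×4.22 = 0.6879 MPa.
Adiabatic: P₂ = P₁(V₁/V₂)^γ = 0.163×4.22^(1.67) = 1.805 MPa.

adiabatic: 1.80 MPa; isothermal: 0.688 MPa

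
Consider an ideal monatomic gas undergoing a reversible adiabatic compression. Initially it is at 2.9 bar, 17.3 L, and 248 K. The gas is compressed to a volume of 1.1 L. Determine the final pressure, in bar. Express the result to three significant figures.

Adiabatic: P₁V₁^γ = P₂V₂^γ ⇒ P₂ = P₁ (V₁/V₂)^γ.
γ = 5/3 for a monatomic ideal gas.
P₂ = 2.9 × (17.3/1.1)^(5/3) = 286.3 bar.

P₂ ≈ 286 bar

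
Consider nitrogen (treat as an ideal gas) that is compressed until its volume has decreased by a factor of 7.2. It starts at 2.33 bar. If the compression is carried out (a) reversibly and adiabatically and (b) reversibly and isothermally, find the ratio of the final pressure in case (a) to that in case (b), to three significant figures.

P_adiabatic / P_isothermal ≈ 2.20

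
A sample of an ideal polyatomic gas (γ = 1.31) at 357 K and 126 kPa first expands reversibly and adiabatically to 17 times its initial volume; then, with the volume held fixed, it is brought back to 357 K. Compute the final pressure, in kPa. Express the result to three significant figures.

P₃ ≈ 7.41 kPa

Adiabatic step (PV^γ = const): P₂ = 126×(1/17)^(1.31) = 3.08 kPa; T₂ = 357×(1/17)^(0.31) = 148.3 K.
Isochoric: P₃ = P₂(T₃/T₂) = 3.08 × (357/148.3) = 7.412 kPa.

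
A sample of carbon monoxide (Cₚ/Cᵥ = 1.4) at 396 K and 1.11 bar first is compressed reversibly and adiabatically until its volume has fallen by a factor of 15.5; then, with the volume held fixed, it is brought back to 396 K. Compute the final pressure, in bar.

Adiabatic step (PV^γ = const): P₂ = 1.11×15.5^(1.4) = 51.5 bar; T₂ = 396×15.5^(0.4) = 1185 K.
Isochoric: P₃ = P₂(T₃/T₂) = 51.5 × (396/1185) = 17.2 bar.

P₃ ≈ 17.2 bar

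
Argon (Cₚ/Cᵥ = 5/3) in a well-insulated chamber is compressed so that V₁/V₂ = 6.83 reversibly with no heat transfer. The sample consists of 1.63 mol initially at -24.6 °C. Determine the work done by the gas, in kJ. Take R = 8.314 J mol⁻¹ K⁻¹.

For a reversible adiabat TV^(γ−1) is constant, so T₂ = T₁ (V₁/V₂)^(γ−1).
T₁ = -24.6 °C = 248.5 K.
T₂ = 248.5 × 6.83^(2/3) = 894.7 K.
Q = 0, so ΔU = W_on_gas = nCᵥΔT with Cᵥ = R/(γ−1) = 12.47 J/(mol·K).
ΔU = 1.63 × 12.47 × (894.7 − 248.5) = 13140 J.
Work done by the gas = −ΔU = -13140 J.

W ≈ -13.1 kJ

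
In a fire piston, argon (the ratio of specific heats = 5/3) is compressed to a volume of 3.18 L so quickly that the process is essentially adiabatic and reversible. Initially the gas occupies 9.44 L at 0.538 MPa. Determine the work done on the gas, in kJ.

W ≈ 8.12 kJ

P₂ = P₁(V₁/V₂)^γ = 0.538×(9.44/3.18)^(5/3) = 3.299 MPa.
For a reversible adiabat, W_by_gas = (P₁V₁ − P₂V₂)/(γ−1).
W_by = (538000×0.00944 − 3.299×10^6×0.00318) / (2/3) = -8117 J.
W_on_gas = −W_by = 8117 J.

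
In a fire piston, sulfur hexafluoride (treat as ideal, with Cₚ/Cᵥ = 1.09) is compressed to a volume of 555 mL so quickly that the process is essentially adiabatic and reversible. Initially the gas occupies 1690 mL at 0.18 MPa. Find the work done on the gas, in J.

P₂ = P₁(V₁/V₂)^γ = 0.18×(1690/555)^(1.09) = 0.6059 MPa.
For a reversible adiabat, W_by_gas = (P₁V₁ − P₂V₂)/(γ−1).
W_by = (180000×0.00169 − 605900×0.000555) / (0.09) = -356.3 J.
W_on_gas = −W_by = 356.3 J.

W ≈ 356 J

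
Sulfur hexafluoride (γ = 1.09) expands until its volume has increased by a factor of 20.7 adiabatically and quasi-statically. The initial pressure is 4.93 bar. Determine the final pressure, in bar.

P₂ ≈ 0.181 bar

Adiabatic: P₁V₁^γ = P₂V₂^γ ⇒ P₂ = P₁ (V₁/V₂)^γ.
P₂ = 4.93 × (1/20.7)^(1.09) = 0.1813 bar.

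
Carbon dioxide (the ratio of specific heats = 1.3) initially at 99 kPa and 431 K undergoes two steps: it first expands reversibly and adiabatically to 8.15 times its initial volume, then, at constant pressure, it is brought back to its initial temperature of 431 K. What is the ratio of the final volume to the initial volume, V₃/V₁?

Adiabatic step: V₂/V₁ = 8.15; T₂ = T₁·(1/8.15)^(0.3) = 229.7 K.
Isobaric step: V₃/V₂ = T₃/T₂ = 431/229.7.
V₃/V₁ = (V₂/V₁)(V₃/V₂) = 8.15 × (431/229.7) = 15.29.

V₃/V₁ ≈ 15.3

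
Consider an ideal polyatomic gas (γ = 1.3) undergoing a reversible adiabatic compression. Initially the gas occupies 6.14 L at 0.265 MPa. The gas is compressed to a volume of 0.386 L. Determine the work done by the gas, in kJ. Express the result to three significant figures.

W ≈ -7.01 kJ

P₂ = P₁(V₁/V₂)^γ = 0.265×(6.14/0.386)^(1.3) = 9.667 MPa.
For a reversible adiabat, W_by_gas = (P₁V₁ − P₂V₂)/(γ−1).
W_by = (265000×0.00614 − 9.667×10^6×0.000386) / (0.3) = -7015 J.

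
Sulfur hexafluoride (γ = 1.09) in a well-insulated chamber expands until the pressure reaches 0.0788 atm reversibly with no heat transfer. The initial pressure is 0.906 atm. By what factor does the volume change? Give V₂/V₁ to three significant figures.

V₂/V₁ ≈ 9.40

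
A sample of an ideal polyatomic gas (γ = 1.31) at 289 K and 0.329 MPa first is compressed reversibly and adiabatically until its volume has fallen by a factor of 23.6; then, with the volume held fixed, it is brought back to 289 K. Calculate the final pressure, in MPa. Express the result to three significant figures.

Adiabatic step (PV^γ = const): P₂ = 0.329×23.6^(1.31) = 20.69 MPa; T₂ = 289×23.6^(0.31) = 770 K.
Isochoric: P₃ = P₂(T₃/T₂) = 20.69 × (289/770) = 7.764 MPa.

P₃ ≈ 7.76 MPa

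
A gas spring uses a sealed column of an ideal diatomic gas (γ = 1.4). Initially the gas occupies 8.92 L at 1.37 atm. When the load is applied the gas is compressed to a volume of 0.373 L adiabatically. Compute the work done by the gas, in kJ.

W ≈ -7.92 kJ

P₂ = P₁(V₁/V₂)^γ = 1.37×(8.92/0.373)^(1.4) = 116.6 atm.
For a reversible adiabat, W_by_gas = (P₁V₁ − P₂V₂)/(γ−1).
W_by = (138800×0.00892 − 1.182×10^7×0.000373) / (0.4) = -7925 J.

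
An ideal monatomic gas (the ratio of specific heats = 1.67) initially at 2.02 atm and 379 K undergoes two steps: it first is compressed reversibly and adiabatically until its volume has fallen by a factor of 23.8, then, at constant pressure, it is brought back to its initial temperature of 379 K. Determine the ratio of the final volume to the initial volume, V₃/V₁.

Adiabatic step: V₂/V₁ = 0.04202; T₂ = T₁·23.8^(0.67) = 3169 K.
Isobaric step: V₃/V₂ = T₃/T₂ = 379/3169.
V₃/V₁ = (V₂/V₁)(V₃/V₂) = 0.04202 × (379/3169) = 0.005025.

V₃/V₁ ≈ 0.00502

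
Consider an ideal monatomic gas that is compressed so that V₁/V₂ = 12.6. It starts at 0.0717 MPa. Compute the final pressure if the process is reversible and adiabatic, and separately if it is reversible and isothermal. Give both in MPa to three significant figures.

For a monatomic ideal gas γ = 5/3.
Isothermal: P₂ = P₁(V₁/V₂) = 0.0717×12.6 = 0.9034 MPa.
Adiabatic: P₂ = P₁(V₁/V₂)^γ = 0.0717×12.6^(5/3) = 4.892 MPa.

adiabatic: 4.89 MPa; isothermal: 0.903 MPa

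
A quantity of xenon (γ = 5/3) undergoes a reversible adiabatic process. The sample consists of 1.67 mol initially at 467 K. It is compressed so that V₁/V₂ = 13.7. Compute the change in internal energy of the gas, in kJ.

For a reversible adiabat TV^(γ−1) is constant, so T₂ = T₁ (V₁/V₂)^(γ−1).
T₂ = 467 × 13.7^(2/3) = 2674 K.
Q = 0, so ΔU = W_on_gas = nCᵥΔT with Cᵥ = R/(γ−1) = 12.47 J/(mol·K).
ΔU = 1.67 × 12.47 × (2674 − 467) = 45960 J.

ΔU ≈ 46.0 kJ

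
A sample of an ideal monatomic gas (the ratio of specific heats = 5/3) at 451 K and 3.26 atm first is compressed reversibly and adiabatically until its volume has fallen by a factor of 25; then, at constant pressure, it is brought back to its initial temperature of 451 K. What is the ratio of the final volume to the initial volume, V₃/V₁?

V₃/V₁ ≈ 0.00468

Adiabatic step: V₂/V₁ = 0.04; T₂ = T₁·25^(2/3) = 3856 K.
Isobaric step: V₃/V₂ = T₃/T₂ = 451/3856.
V₃/V₁ = (V₂/V₁)(V₃/V₂) = 0.04 × (451/3856) = 0.004678.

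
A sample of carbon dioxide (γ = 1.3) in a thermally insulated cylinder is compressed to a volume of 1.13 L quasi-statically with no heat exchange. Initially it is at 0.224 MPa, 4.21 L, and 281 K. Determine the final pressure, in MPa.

P₂ ≈ 1.24 MPa

Adiabatic: P₁V₁^γ = P₂V₂^γ ⇒ P₂ = P₁ (V₁/V₂)^γ.
P₂ = 0.224 × (4.21/1.13)^(1.3) = 1.238 MPa.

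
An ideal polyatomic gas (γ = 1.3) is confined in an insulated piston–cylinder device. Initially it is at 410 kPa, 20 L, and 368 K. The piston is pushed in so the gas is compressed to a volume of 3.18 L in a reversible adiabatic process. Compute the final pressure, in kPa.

P₂ ≈ 4480 kPa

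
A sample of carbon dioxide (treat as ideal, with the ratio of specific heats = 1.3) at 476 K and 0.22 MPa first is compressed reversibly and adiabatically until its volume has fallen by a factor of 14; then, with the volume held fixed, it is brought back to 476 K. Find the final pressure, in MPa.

P₃ ≈ 3.08 MPa

Adiabatic step (PV^γ = const): P₂ = 0.22×14^(1.3) = 6.798 MPa; T₂ = 476×14^(0.3) = 1051 K.
Isochoric: P₃ = P₂(T₃/T₂) = 6.798 × (476/1051) = 3.08 MPa.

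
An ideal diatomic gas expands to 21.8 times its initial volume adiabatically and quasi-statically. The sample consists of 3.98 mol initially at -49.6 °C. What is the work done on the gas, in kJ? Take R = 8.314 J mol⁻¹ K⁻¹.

W ≈ -13.1 kJ

Adiabatic: T₁V₁^(γ−1) = T₂V₂^(γ−1) ⇒ T₂ = T₁ (V₁/V₂)^(γ−1).
γ = 7/5 for a diatomic ideal gas, so γ−1 = 2/5.
T₁ = -49.6 °C = 223.5 K.
T₂ = 223.5 × (1/21.8)^(2/5) = 65.16 K.
Q = 0, so ΔU = W_on_gas = nCᵥΔT with Cᵥ = R/(γ−1) = 20.79 J/(mol·K).
ΔU = 3.98 × 20.79 × (65.16 − 223.5) = -13100 J.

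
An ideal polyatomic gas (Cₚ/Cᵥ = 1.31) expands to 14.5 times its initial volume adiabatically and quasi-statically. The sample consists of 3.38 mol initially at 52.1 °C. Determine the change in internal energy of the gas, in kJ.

Adiabatic: T₁V₁^(γ−1) = T₂V₂^(γ−1) ⇒ T₂ = T₁ (V₁/V₂)^(γ−1).
T₁ = 52.1 °C = 325.2 K.
T₂ = 325.2 × (1/14.5)^(0.31) = 142 K.
Q = 0, so ΔU = W_on_gas = nCᵥΔT with Cᵥ = R/(γ−1) = 26.82 J/(mol·K).
ΔU = 3.38 × 26.82 × (142 − 325.2) = -16610 J.

ΔU ≈ -16.6 kJ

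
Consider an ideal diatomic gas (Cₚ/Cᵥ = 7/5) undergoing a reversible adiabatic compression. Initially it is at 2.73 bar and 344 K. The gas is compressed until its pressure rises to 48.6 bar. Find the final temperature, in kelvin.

Along an adiabat T P^((1−γ)/γ) is constant, so T₂ = T₁ (P₂/P₁)^((γ−1)/γ).
T₂ = 344 × (48.6/2.73)^(2/7) = 783.1 K.

T₂ ≈ 783 K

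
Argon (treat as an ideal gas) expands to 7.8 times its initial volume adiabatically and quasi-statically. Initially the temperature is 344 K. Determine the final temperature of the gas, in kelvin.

Adiabatic: T₁V₁^(γ−1) = T₂V₂^(γ−1) ⇒ T₂ = T₁ (V₁/V₂)^(γ−1).
For a monatomic ideal gas γ = 5/3, so γ−1 = 2/3.
T₂ = 344 × (1/7.8)^(2/3) = 87.46 K.

T₂ ≈ 87.5 K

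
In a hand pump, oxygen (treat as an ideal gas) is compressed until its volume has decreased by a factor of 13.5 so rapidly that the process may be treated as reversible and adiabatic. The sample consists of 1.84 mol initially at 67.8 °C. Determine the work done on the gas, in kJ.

For a reversible adiabat TV^(γ−1) is constant, so T₂ = T₁ (V₁/V₂)^(γ−1).
γ = 7/5 for a diatomic ideal gas, so γ−1 = 2/5.
T₁ = 67.8 °C = 340.9 K.
T₂ = 340.9 × 13.5^(2/5) = 965.7 K.
Q = 0, so ΔU = W_on_gas = nCᵥΔT with Cᵥ = R/(γ−1) = 20.79 J/(mol·K).
ΔU = 1.84 × 20.79 × (965.7 − 340.9) = 23890 J.

W ≈ 23.9 kJ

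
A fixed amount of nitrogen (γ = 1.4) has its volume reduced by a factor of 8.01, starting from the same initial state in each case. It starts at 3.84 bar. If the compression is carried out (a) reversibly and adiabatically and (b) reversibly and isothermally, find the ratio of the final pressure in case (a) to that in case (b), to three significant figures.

P_adiabatic / P_isothermal ≈ 2.30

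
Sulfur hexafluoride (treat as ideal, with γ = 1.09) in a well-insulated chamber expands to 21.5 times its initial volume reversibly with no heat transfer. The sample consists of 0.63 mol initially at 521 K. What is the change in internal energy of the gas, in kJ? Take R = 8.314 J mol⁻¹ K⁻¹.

Adiabatic: T₁V₁^(γ−1) = T₂V₂^(γ−1) ⇒ T₂ = T₁ (V₁/V₂)^(γ−1).
T₂ = 521 × (1/21.5)^(0.09) = 395.3 K.
Q = 0, so ΔU = W_on_gas = nCᵥΔT with Cᵥ = R/(γ−1) = 92.38 J/(mol·K).
ΔU = 0.63 × 92.38 × (395.3 − 521) = -7316 J.

ΔU ≈ -7.32 kJ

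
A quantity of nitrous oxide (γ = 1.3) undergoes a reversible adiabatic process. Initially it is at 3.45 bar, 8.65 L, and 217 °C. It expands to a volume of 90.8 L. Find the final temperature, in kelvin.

T₂ ≈ 242 K

Adiabatic: T₁V₁^(γ−1) = T₂V₂^(γ−1) ⇒ T₂ = T₁ (V₁/V₂)^(γ−1).
T₁ = 217 °C = 490.1 K.
T₂ = 490.1 × (8.65/90.8)^(0.3) = 242.1 K.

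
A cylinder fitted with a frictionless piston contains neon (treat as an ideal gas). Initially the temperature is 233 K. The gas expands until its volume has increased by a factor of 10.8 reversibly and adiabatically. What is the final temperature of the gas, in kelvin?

Adiabatic: T₁V₁^(γ−1) = T₂V₂^(γ−1) ⇒ T₂ = T₁ (V₁/V₂)^(γ−1).
For a monatomic ideal gas γ = 5/3, so γ−1 = 2/3.
T₂ = 233 × (1/10.8)^(2/3) = 47.69 K.

T₂ ≈ 47.7 K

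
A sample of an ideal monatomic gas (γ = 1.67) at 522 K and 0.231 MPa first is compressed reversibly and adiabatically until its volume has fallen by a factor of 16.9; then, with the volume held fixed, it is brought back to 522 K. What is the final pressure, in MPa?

P₃ ≈ 3.90 MPa

Adiabatic step (PV^γ = const): P₂ = 0.231×16.9^(1.67) = 25.95 MPa; T₂ = 522×16.9^(0.67) = 3470 K.
Isochoric: P₃ = P₂(T₃/T₂) = 25.95 × (522/3470) = 3.904 MPa.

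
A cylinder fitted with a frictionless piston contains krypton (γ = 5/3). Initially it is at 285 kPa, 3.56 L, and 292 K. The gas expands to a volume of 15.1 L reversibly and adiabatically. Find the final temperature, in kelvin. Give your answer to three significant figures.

For a reversible adiabat TV^(γ−1) is constant, so T₂ = T₁ (V₁/V₂)^(γ−1).
T₂ = 292 × (3.56/15.1)^(2/3) = 111.4 K.

T₂ ≈ 111 K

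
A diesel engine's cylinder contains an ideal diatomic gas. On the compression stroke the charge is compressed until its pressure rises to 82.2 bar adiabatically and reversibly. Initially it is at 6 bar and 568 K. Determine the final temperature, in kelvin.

T₂ ≈ 1200 K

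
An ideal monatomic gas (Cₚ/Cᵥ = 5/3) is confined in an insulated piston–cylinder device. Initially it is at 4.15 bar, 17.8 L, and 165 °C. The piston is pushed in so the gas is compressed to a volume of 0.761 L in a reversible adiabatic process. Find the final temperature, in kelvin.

T₂ ≈ 3580 K

Adiabatic: T₁V₁^(γ−1) = T₂V₂^(γ−1) ⇒ T₂ = T₁ (V₁/V₂)^(γ−1).
T₁ = 165 °C = 438.1 K.
T₂ = 438.1 × (17.8/0.761)^(2/3) = 3584 K.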